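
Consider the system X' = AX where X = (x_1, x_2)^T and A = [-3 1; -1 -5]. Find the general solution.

x_1(t) = -c_1e^(-4t) - c_2te^(-4t), x_2(t) = c_1e^(-4t) + c_2te^(-4t) - c_2e^(-4t)

Coefficient matrix A = [[-3, 1], [-1, -5]].
Characteristic polynomial det(A - λI) = λ^2 + 8λ + 16 = 0.
Single eigenvalue λ = -4 with algebraic multiplicity 2.
Eigenvector v = (-1,1); generalized eigenvector w with (A-λI)w=v is (0,-1).
General solution: e^(-4t)[c_1·v + c_2·(t·v + w)].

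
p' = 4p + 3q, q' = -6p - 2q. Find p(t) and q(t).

p(t) = -K_1e^(t)cos(3t) - K_2e^(t)sin(3t), q(t) = K_1e^(t)sin(3t) + K_1e^(t)cos(3t) + K_2e^(t)sin(3t) - K_2e^(t)cos(3t)

Coefficient matrix A = [[4, 3], [-6, -2]].
Characteristic polynomial det(A - λI) = λ^2 - 2λ + 10 = 0.
Eigenvalues λ = 1 ± 3i (complex conjugate pair).
For λ=1+3i: an eigenvector is (-1,1) - i(0,1) = (-1, 1 - i).
A real fundamental pair from Re and Im of e^((1+3i)t)v: X_1 = e^(t)(cos(3t)·(-1,1) + sin(3t)·(0,1)), X_2 = e^(t)(sin(3t)·(-1,1) - cos(3t)·(0,1)).
General solution: K_1X_1 + K_2X_2.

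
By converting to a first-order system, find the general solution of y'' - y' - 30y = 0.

y(t) = C_1e^(6t) + C_2e^(-5t)

Let x_1 = y, x_2 = y'. Then x_1' = x_2 and x_2' = 30x_1 + x_2.
A = [[0,1],[30,1]]; det(A-λI) = λ^2 - λ - 30.
Eigenvalues λ = 6, -5 with eigenvectors (1,6), (1,-5).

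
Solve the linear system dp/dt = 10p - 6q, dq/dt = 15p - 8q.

p(t) = -C_1e^(t)sin(3t) + C_1e^(t)cos(3t) + C_2e^(t)sin(3t) + C_2e^(t)cos(3t), q(t) = -C_1e^(t)sin(3t) + 2C_1e^(t)cos(3t) + 2C_2e^(t)sin(3t) + C_2e^(t)cos(3t)

Coefficient matrix A = [[10, -6], [15, -8]].
Characteristic polynomial det(A - λI) = λ^2 - 2λ + 10 = 0.
Eigenvalues λ = 1 ± 3i (complex conjugate pair).
For λ=1+3i: an eigenvector is (1,2) - i(-1,-1) = (1 + i, 2 + i).
A real fundamental pair from Re and Im of e^((1+3i)t)v: X_1 = e^(t)(cos(3t)·(1,2) + sin(3t)·(-1,-1)), X_2 = e^(t)(sin(3t)·(1,2) - cos(3t)·(-1,-1)).
General solution: C_1X_1 + C_2X_2.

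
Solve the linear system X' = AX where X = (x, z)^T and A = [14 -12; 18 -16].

Coefficient matrix A = [[14, -12], [18, -16]].
Characteristic polynomial det(A - λI) = λ^2 + 2λ - 8 = 0.
Eigenvalues λ = -4, 2.
For λ=-4: (A-λI) row 1 is [18, -12], so an eigenvector is (-2, -3).
For λ=2: (A-λI) row 1 is [12, -12], so an eigenvector is (1, 1).
General solution: c_1e^(-4t)(-2,-3) + c_2e^(2t)(1,1).

x(t) = -2c_1e^(-4t) + c_2e^(2t), z(t) = -3c_1e^(-4t) + c_2e^(2t)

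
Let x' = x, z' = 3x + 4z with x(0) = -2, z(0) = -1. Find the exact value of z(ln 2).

A = [[1,0],[3,4]]; eigenvalues λ = 1, 4.
Eigenvectors: (1,-1) for λ=1, (0,-1) for λ=4.
From the initial condition, c_1 = -2, c_2 = 3.
z(ln 2) = (-2)(2^1)(-1) + (3)(2^4)(-1) = -44.

-44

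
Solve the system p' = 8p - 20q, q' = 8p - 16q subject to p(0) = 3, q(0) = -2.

p(t) = 19e^(-4t)sin(4t) + 3e^(-4t)cos(4t), q(t) = 12e^(-4t)sin(4t) - 2e^(-4t)cos(4t)

Coefficient matrix A = [[8, -20], [8, -16]].
Characteristic polynomial det(A - λI) = λ^2 + 8λ + 32 = 0.
Eigenvalues λ = -4 ± 4i (complex conjugate pair).
For λ=-4+4i: an eigenvector is (2,1) - i(1,1) = (2 - i, 1 - i).
A real fundamental pair from Re and Im of e^((-4+4i)t)v: X_1 = e^(-4t)(cos(4t)·(2,1) + sin(4t)·(1,1)), X_2 = e^(-4t)(sin(4t)·(2,1) - cos(4t)·(1,1)).
General solution: K_1X_1 + K_2X_2.
Applying p(0)=3, q(0)=-2 gives K_1=5, K_2=7.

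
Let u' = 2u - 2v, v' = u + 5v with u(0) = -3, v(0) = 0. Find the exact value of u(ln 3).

A = [[2,-2],[1,5]]; eigenvalues λ = 3, 4.
Eigenvectors: (-2,1) for λ=3, (1,-1) for λ=4.
From the initial condition, c_1 = 3, c_2 = 3.
u(ln 3) = (3)(3^3)(-2) + (3)(3^4)(1) = 81.

81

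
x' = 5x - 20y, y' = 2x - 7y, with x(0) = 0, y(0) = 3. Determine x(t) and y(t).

Coefficient matrix A = [[5, -20], [2, -7]].
Characteristic polynomial det(A - λI) = λ^2 + 2λ + 5 = 0.
Eigenvalues λ = -1 ± 2i (complex conjugate pair).
For λ=-1+2i: an eigenvector is (3,1) - i(-1,0) = (3 + i, 1).
A real fundamental pair from Re and Im of e^((-1+2i)t)v: X_1 = e^(-t)(cos(2t)·(3,1) + sin(2t)·(-1,0)), X_2 = e^(-t)(sin(2t)·(3,1) - cos(2t)·(-1,0)).
General solution: c_1X_1 + c_2X_2.
Applying x(0)=0, y(0)=3 gives c_1=3, c_2=-9.

x(t) = -30e^(-t)sin(2t), y(t) = -9e^(-t)sin(2t) + 3e^(-t)cos(2t)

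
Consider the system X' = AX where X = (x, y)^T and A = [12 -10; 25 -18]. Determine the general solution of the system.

x(t) = -K_1e^(-3t)sin(5t) + K_1e^(-3t)cos(5t) + K_2e^(-3t)sin(5t) + K_2e^(-3t)cos(5t), y(t) = -K_1e^(-3t)sin(5t) + 2K_1e^(-3t)cos(5t) + 2K_2e^(-3t)sin(5t) + K_2e^(-3t)cos(5t)

Coefficient matrix A = [[12, -10], [25, -18]].
Characteristic polynomial det(A - λI) = λ^2 + 6λ + 34 = 0.
Eigenvalues λ = -3 ± 5i (complex conjugate pair).
For λ=-3+5i: an eigenvector is (1,2) - i(-1,-1) = (1 + i, 2 + i).
A real fundamental pair from Re and Im of e^((-3+5i)t)v: X_1 = e^(-3t)(cos(5t)·(1,2) + sin(5t)·(-1,-1)), X_2 = e^(-3t)(sin(5t)·(1,2) - cos(5t)·(-1,-1)).
General solution: K_1X_1 + K_2X_2.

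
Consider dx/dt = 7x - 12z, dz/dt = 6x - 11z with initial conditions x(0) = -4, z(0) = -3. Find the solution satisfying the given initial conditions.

Coefficient matrix A = [[7, -12], [6, -11]].
Characteristic polynomial det(A - λI) = λ^2 + 4λ - 5 = 0.
Eigenvalues λ = 1, -5.
For λ=1: (A-λI) row 1 is [6, -12], so an eigenvector is (2, 1).
For λ=-5: (A-λI) row 1 is [12, -12], so an eigenvector is (1, 1).
General solution: K_1e^(t)(2,1) + K_2e^(-5t)(1,1).
Applying x(0)=-4, z(0)=-3 gives K_1=-1, K_2=-2.

x(t) = -2e^(t) - 2e^(-5t), z(t) = -e^(t) - 2e^(-5t)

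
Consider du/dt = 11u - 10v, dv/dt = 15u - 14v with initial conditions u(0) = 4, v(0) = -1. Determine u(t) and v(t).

Coefficient matrix A = [[11, -10], [15, -14]].
Characteristic polynomial det(A - λI) = λ^2 + 3λ - 4 = 0.
Eigenvalues λ = 1, -4.
For λ=1: (A-λI) row 1 is [10, -10], so an eigenvector is (-1, -1).
For λ=-4: (A-λI) row 1 is [15, -10], so an eigenvector is (-2, -3).
General solution: c_1e^(t)(-1,-1) + c_2e^(-4t)(-2,-3).
Applying u(0)=4, v(0)=-1 gives c_1=-14, c_2=5.

u(t) = 14e^(t) - 10e^(-4t), v(t) = 14e^(t) - 15e^(-4t)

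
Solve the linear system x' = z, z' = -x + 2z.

Coefficient matrix A = [[0, 1], [-1, 2]].
Characteristic polynomial det(A - λI) = λ^2 - 2λ + 1 = 0.
Single eigenvalue λ = 1 with algebraic multiplicity 2.
Eigenvector v = (1,1); generalized eigenvector w with (A-λI)w=v is (-2,-1).
General solution: e^(t)[K_1·v + K_2·(t·v + w)].

x(t) = K_1e^(t) + K_2te^(t) - 2K_2e^(t), z(t) = K_1e^(t) + K_2te^(t) - K_2e^(t)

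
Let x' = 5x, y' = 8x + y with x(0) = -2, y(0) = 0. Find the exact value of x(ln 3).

-486

A = [[5,0],[8,1]]; eigenvalues λ = 5, 1.
Eigenvectors: (-1,-2) for λ=5, (0,1) for λ=1.
From the initial condition, c_1 = 2, c_2 = 4.
x(ln 3) = (2)(3^5)(-1) + (4)(3^1)(0) = -486.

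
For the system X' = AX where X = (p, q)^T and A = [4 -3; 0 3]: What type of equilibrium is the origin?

unstable node

A = [[4,-3],[0,3]]; det(A-λI) = λ^2 - 7λ + 12.
λ = 3, 4: both positive.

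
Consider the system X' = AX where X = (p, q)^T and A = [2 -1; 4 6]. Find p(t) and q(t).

Coefficient matrix A = [[2, -1], [4, 6]].
Characteristic polynomial det(A - λI) = λ^2 - 8λ + 16 = 0.
Single eigenvalue λ = 4 with algebraic multiplicity 2.
Eigenvector v = (1,-2); generalized eigenvector w with (A-λI)w=v is (-2,3).
General solution: e^(4t)[K_1·v + K_2·(t·v + w)].

p(t) = K_1e^(4t) + K_2te^(4t) - 2K_2e^(4t), q(t) = -2K_1e^(4t) - 2K_2te^(4t) + 3K_2e^(4t)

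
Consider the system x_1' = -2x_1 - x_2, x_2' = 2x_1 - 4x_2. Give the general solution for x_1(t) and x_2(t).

x_1(t) = c_1e^(-3t)sin(t) - c_2e^(-3t)cos(t), x_2(t) = c_1e^(-3t)sin(t) - c_1e^(-3t)cos(t) - c_2e^(-3t)sin(t) - c_2e^(-3t)cos(t)

Coefficient matrix A = [[-2, -1], [2, -4]].
Characteristic polynomial det(A - λI) = λ^2 + 6λ + 10 = 0.
Eigenvalues λ = -3 ± i (complex conjugate pair).
For λ=-3+i: an eigenvector is (0,-1) - i(1,1) = (0 - i, -1 - i).
A real fundamental pair from Re and Im of e^((-3+i)t)v: X_1 = e^(-3t)(cos(t)·(0,-1) + sin(t)·(1,1)), X_2 = e^(-3t)(sin(t)·(0,-1) - cos(t)·(1,1)).
General solution: c_1X_1 + c_2X_2.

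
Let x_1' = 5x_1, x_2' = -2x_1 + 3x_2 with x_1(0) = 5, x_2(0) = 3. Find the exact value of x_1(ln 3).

1215

A = [[5,0],[-2,3]]; eigenvalues λ = 3, 5.
Eigenvectors: (0,1) for λ=3, (1,-1) for λ=5.
From the initial condition, c_1 = 8, c_2 = 5.
x_1(ln 3) = (8)(3^3)(0) + (5)(3^5)(1) = 1215.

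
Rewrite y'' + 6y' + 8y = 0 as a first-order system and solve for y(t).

Let x_1 = y, x_2 = y'. Then x_1' = x_2 and x_2' = -8x_1 - 6x_2.
A = [[0,1],[-8,-6]]; det(A-λI) = λ^2 + 6λ + 8.
Eigenvalues λ = -2, -4 with eigenvectors (1,-2), (1,-4).

y(t) = C_1e^(-2t) + C_2e^(-4t)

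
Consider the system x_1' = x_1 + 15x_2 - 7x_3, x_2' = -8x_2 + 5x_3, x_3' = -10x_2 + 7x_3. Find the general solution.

x_1(t) = c_1e^(t) - 2c_2e^(-3t) + c_3e^(2t), x_2(t) = c_2e^(-3t) + c_3e^(2t), x_3(t) = c_2e^(-3t) + 2c_3e^(2t)

Coefficient matrix A = [[1, 15, -7], [0, -8, 5], [0, -10, 7]].
det(A - λI) = 0 gives eigenvalues λ = 1, -3, 2.
For λ=1: eigenvector (1,0,0).
For λ=-3: eigenvector (-2,1,1).
For λ=2: eigenvector (1,1,2).
General solution: c_1e^(t)(1,0,0) + c_2e^(-3t)(-2,1,1) + c_3e^(2t)(1,1,2).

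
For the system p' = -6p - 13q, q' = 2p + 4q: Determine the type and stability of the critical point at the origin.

stable spiral

A = [[-6,-13],[2,4]]; det(A-λI) = λ^2 + 2λ + 2.
λ = -1 ± i: negative real part.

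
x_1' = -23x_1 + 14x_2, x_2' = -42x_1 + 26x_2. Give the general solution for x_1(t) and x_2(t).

x_1(t) = 2c_1e^(-2t) - c_2e^(5t), x_2(t) = 3c_1e^(-2t) - 2c_2e^(5t)

Coefficient matrix A = [[-23, 14], [-42, 26]].
Characteristic polynomial det(A - λI) = λ^2 - 3λ - 10 = 0.
Eigenvalues λ = -2, 5.
For λ=-2: (A-λI) row 1 is [-21, 14], so an eigenvector is (2, 3).
For λ=5: (A-λI) row 1 is [-28, 14], so an eigenvector is (-1, -2).
General solution: c_1e^(-2t)(2,3) + c_2e^(5t)(-1,-2).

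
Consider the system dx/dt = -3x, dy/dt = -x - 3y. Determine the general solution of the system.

Coefficient matrix A = [[-3, 0], [-1, -3]].
Characteristic polynomial det(A - λI) = λ^2 + 6λ + 9 = 0.
Single eigenvalue λ = -3 with algebraic multiplicity 2.
Eigenvector v = (0,-1); generalized eigenvector w with (A-λI)w=v is (1,3).
General solution: e^(-3t)[K_1·v + K_2·(t·v + w)].

x(t) = K_2e^(-3t), y(t) = -K_1e^(-3t) - K_2te^(-3t) + 3K_2e^(-3t)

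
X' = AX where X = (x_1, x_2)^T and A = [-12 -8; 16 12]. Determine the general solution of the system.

x_1(t) = C_1e^(4t) - C_2e^(-4t), x_2(t) = -2C_1e^(4t) + C_2e^(-4t)

Coefficient matrix A = [[-12, -8], [16, 12]].
Characteristic polynomial det(A - λI) = λ^2 - 16 = 0.
Eigenvalues λ = 4, -4.
For λ=4: (A-λI) row 1 is [-16, -8], so an eigenvector is (1, -2).
For λ=-4: (A-λI) row 1 is [-8, -8], so an eigenvector is (-1, 1).
General solution: C_1e^(4t)(1,-2) + C_2e^(-4t)(-1,1).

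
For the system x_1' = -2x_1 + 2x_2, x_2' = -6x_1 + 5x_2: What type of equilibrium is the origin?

A = [[-2,2],[-6,5]]; det(A-λI) = λ^2 - 3λ + 2.
λ = 1, 2: both positive.

unstable node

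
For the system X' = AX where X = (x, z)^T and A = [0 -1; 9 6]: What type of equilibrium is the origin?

A = [[0,-1],[9,6]]; det(A-λI) = λ^2 - 6λ + 9.
repeated λ = 3 with a single eigenvector.

unstable improper node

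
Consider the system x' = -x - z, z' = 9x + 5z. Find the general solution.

Coefficient matrix A = [[-1, -1], [9, 5]].
Characteristic polynomial det(A - λI) = λ^2 - 4λ + 4 = 0.
Single eigenvalue λ = 2 with algebraic multiplicity 2.
Eigenvector v = (1,-3); generalized eigenvector w with (A-λI)w=v is (0,-1).
General solution: e^(2t)[c_1·v + c_2·(t·v + w)].

x(t) = c_1e^(2t) + c_2te^(2t), z(t) = -3c_1e^(2t) - 3c_2te^(2t) - c_2e^(2t)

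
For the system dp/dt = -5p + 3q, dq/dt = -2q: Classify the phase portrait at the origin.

stable node

A = [[-5,3],[0,-2]]; det(A-λI) = λ^2 + 7λ + 10.
λ = -5, -2: both negative.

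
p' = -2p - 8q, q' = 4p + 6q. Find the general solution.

p(t) = -C_1e^(2t)sin(4t) + C_1e^(2t)cos(4t) + C_2e^(2t)sin(4t) + C_2e^(2t)cos(4t), q(t) = C_1e^(2t)sin(4t) - C_2e^(2t)cos(4t)

Coefficient matrix A = [[-2, -8], [4, 6]].
Characteristic polynomial det(A - λI) = λ^2 - 4λ + 20 = 0.
Eigenvalues λ = 2 ± 4i (complex conjugate pair).
For λ=2+4i: an eigenvector is (1,0) - i(-1,1) = (1 + i, 0 - i).
A real fundamental pair from Re and Im of e^((2+4i)t)v: X_1 = e^(2t)(cos(4t)·(1,0) + sin(4t)·(-1,1)), X_2 = e^(2t)(sin(4t)·(1,0) - cos(4t)·(-1,1)).
General solution: C_1X_1 + C_2X_2.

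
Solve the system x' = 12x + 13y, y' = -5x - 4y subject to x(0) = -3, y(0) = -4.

Coefficient matrix A = [[12, 13], [-5, -4]].
Characteristic polynomial det(A - λI) = λ^2 - 8λ + 17 = 0.
Eigenvalues λ = 4 ± i (complex conjugate pair).
For λ=4+i: an eigenvector is (-2,1) - i(-3,2) = (-2 + 3i, 1 - 2i).
A real fundamental pair from Re and Im of e^((4+i)t)v: X_1 = e^(4t)(cos(t)·(-2,1) + sin(t)·(-3,2)), X_2 = e^(4t)(sin(t)·(-2,1) - cos(t)·(-3,2)).
General solution: c_1X_1 + c_2X_2.
Applying x(0)=-3, y(0)=-4 gives c_1=18, c_2=11.

x(t) = -76e^(4t)sin(t) - 3e^(4t)cos(t), y(t) = 47e^(4t)sin(t) - 4e^(4t)cos(t)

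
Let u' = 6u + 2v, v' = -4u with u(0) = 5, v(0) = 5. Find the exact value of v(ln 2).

-160

A = [[6,2],[-4,0]]; eigenvalues λ = 4, 2.
Eigenvectors: (-1,1) for λ=4, (-1,2) for λ=2.
From the initial condition, c_1 = -15, c_2 = 10.
v(ln 2) = (-15)(2^4)(1) + (10)(2^2)(2) = -160.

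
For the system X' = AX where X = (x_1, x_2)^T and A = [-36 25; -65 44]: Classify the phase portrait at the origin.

A = [[-36,25],[-65,44]]; det(A-λI) = λ^2 - 8λ + 41.
λ = 4 ± 5i: positive real part.

unstable spiral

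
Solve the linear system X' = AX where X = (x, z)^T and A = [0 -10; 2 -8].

x(t) = 2K_1e^(-4t)sin(2t) + K_1e^(-4t)cos(2t) + K_2e^(-4t)sin(2t) - 2K_2e^(-4t)cos(2t), z(t) = K_1e^(-4t)sin(2t) - K_2e^(-4t)cos(2t)

Coefficient matrix A = [[0, -10], [2, -8]].
Characteristic polynomial det(A - λI) = λ^2 + 8λ + 20 = 0.
Eigenvalues λ = -4 ± 2i (complex conjugate pair).
For λ=-4+2i: an eigenvector is (1,0) - i(2,1) = (1 - 2i, 0 - i).
A real fundamental pair from Re and Im of e^((-4+2i)t)v: X_1 = e^(-4t)(cos(2t)·(1,0) + sin(2t)·(2,1)), X_2 = e^(-4t)(sin(2t)·(1,0) - cos(2t)·(2,1)).
General solution: K_1X_1 + K_2X_2.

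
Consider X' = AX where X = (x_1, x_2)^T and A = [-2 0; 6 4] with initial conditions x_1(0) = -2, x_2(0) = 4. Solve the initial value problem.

x_1(t) = -2e^(-2t), x_2(t) = 2e^(4t) + 2e^(-2t)

Coefficient matrix A = [[-2, 0], [6, 4]].
Characteristic polynomial det(A - λI) = λ^2 - 2λ - 8 = 0.
Eigenvalues λ = 4, -2.
For λ=4: (A-λI) row 1 is [-6, 0], so an eigenvector is (0, 1).
For λ=-2: (A-λI) row 2 is [6, 6], so an eigenvector is (1, -1).
General solution: K_1e^(4t)(0,1) + K_2e^(-2t)(1,-1).
Applying x_1(0)=-2, x_2(0)=4 gives K_1=2, K_2=-2.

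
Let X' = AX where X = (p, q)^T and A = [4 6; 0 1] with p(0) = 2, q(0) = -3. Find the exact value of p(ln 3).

-306

A = [[4,6],[0,1]]; eigenvalues λ = 4, 1.
Eigenvectors: (1,0) for λ=4, (2,-1) for λ=1.
From the initial condition, c_1 = -4, c_2 = 3.
p(ln 3) = (-4)(3^4)(1) + (3)(3^1)(2) = -306.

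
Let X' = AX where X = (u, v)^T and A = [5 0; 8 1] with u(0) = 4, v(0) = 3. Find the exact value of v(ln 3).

A = [[5,0],[8,1]]; eigenvalues λ = 5, 1.
Eigenvectors: (-1,-2) for λ=5, (0,1) for λ=1.
From the initial condition, c_1 = -4, c_2 = -5.
v(ln 3) = (-4)(3^5)(-2) + (-5)(3^1)(1) = 1929.

1929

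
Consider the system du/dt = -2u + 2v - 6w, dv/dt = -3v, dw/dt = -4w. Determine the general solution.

u(t) = C_1e^(-2t) + 3C_2e^(-4t) - 2C_3e^(-3t), v(t) = C_3e^(-3t), w(t) = C_2e^(-4t)

Coefficient matrix A = [[-2, 2, -6], [0, -3, 0], [0, 0, -4]].
det(A - λI) = 0 gives eigenvalues λ = -2, -4, -3.
For λ=-2: eigenvector (1,0,0).
For λ=-4: eigenvector (3,0,1).
For λ=-3: eigenvector (-2,1,0).
General solution: C_1e^(-2t)(1,0,0) + C_2e^(-4t)(3,0,1) + C_3e^(-3t)(-2,1,0).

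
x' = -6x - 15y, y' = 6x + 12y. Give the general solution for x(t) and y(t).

Coefficient matrix A = [[-6, -15], [6, 12]].
Characteristic polynomial det(A - λI) = λ^2 - 6λ + 18 = 0.
Eigenvalues λ = 3 ± 3i (complex conjugate pair).
For λ=3+3i: an eigenvector is (2,-1) - i(-1,1) = (2 + i, -1 - i).
A real fundamental pair from Re and Im of e^((3+3i)t)v: X_1 = e^(3t)(cos(3t)·(2,-1) + sin(3t)·(-1,1)), X_2 = e^(3t)(sin(3t)·(2,-1) - cos(3t)·(-1,1)).
General solution: c_1X_1 + c_2X_2.

x(t) = -c_1e^(3t)sin(3t) + 2c_1e^(3t)cos(3t) + 2c_2e^(3t)sin(3t) + c_2e^(3t)cos(3t), y(t) = c_1e^(3t)sin(3t) - c_1e^(3t)cos(3t) - c_2e^(3t)sin(3t) - c_2e^(3t)cos(3t)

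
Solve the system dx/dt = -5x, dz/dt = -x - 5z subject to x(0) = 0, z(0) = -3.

Coefficient matrix A = [[-5, 0], [-1, -5]].
Characteristic polynomial det(A - λI) = λ^2 + 10λ + 25 = 0.
Single eigenvalue λ = -5 with algebraic multiplicity 2.
Eigenvector v = (0,-1); generalized eigenvector w with (A-λI)w=v is (1,3).
General solution: e^(-5t)[K_1·v + K_2·(t·v + w)].
Applying x(0)=0, z(0)=-3 gives K_1=3, K_2=0.

x(t) = 0, z(t) = -3e^(-5t)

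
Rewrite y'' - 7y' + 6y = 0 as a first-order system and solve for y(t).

y(t) = c_1e^(6t) + c_2e^(t)

Let x_1 = y, x_2 = y'. Then x_1' = x_2 and x_2' = -6x_1 + 7x_2.
A = [[0,1],[-6,7]]; det(A-λI) = λ^2 - 7λ + 6.
Eigenvalues λ = 6, 1 with eigenvectors (1,6), (1,1).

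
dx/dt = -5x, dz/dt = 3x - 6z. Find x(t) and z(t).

Coefficient matrix A = [[-5, 0], [3, -6]].
Characteristic polynomial det(A - λI) = λ^2 + 11λ + 30 = 0.
Eigenvalues λ = -6, -5.
For λ=-6: (A-λI) row 1 is [1, 0], so an eigenvector is (0, -1).
For λ=-5: (A-λI) row 2 is [3, -1], so an eigenvector is (-1, -3).
General solution: K_1e^(-6t)(0,-1) + K_2e^(-5t)(-1,-3).

x(t) = -K_2e^(-5t), z(t) = -K_1e^(-6t) - 3K_2e^(-5t)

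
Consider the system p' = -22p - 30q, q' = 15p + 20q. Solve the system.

p(t) = c_1e^(-t)sin(3t) - 3c_1e^(-t)cos(3t) - 3c_2e^(-t)sin(3t) - c_2e^(-t)cos(3t), q(t) = -c_1e^(-t)sin(3t) + 2c_1e^(-t)cos(3t) + 2c_2e^(-t)sin(3t) + c_2e^(-t)cos(3t)

Coefficient matrix A = [[-22, -30], [15, 20]].
Characteristic polynomial det(A - λI) = λ^2 + 2λ + 10 = 0.
Eigenvalues λ = -1 ± 3i (complex conjugate pair).
For λ=-1+3i: an eigenvector is (-3,2) - i(1,-1) = (-3 - i, 2 + i).
A real fundamental pair from Re and Im of e^((-1+3i)t)v: X_1 = e^(-t)(cos(3t)·(-3,2) + sin(3t)·(1,-1)), X_2 = e^(-t)(sin(3t)·(-3,2) - cos(3t)·(1,-1)).
General solution: c_1X_1 + c_2X_2.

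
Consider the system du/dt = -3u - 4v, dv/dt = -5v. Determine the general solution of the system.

Coefficient matrix A = [[-3, -4], [0, -5]].
Characteristic polynomial det(A - λI) = λ^2 + 8λ + 15 = 0.
Eigenvalues λ = -3, -5.
For λ=-3: (A-λI) row 1 is [0, -4], so an eigenvector is (1, 0).
For λ=-5: (A-λI) row 1 is [2, -4], so an eigenvector is (2, 1).
General solution: c_1e^(-3t)(1,0) + c_2e^(-5t)(2,1).

u(t) = c_1e^(-3t) + 2c_2e^(-5t), v(t) = c_2e^(-5t)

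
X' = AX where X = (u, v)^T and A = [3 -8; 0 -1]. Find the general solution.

Coefficient matrix A = [[3, -8], [0, -1]].
Characteristic polynomial det(A - λI) = λ^2 - 2λ - 3 = 0.
Eigenvalues λ = 3, -1.
For λ=3: (A-λI) row 1 is [0, -8], so an eigenvector is (-1, 0).
For λ=-1: (A-λI) row 1 is [4, -8], so an eigenvector is (-2, -1).
General solution: C_1e^(3t)(-1,0) + C_2e^(-t)(-2,-1).

u(t) = -C_1e^(3t) - 2C_2e^(-t), v(t) = -C_2e^(-t)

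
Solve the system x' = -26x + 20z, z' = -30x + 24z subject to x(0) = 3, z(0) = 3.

x(t) = 3e^(-6t), z(t) = 3e^(-6t)

Coefficient matrix A = [[-26, 20], [-30, 24]].
Characteristic polynomial det(A - λI) = λ^2 + 2λ - 24 = 0.
Eigenvalues λ = -6, 4.
For λ=-6: (A-λI) row 1 is [-20, 20], so an eigenvector is (1, 1).
For λ=4: (A-λI) row 1 is [-30, 20], so an eigenvector is (-2, -3).
General solution: K_1e^(-6t)(1,1) + K_2e^(4t)(-2,-3).
Applying x(0)=3, z(0)=3 gives K_1=3, K_2=0.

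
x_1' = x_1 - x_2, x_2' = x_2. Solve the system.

Coefficient matrix A = [[1, -1], [0, 1]].
Characteristic polynomial det(A - λI) = λ^2 - 2λ + 1 = 0.
Single eigenvalue λ = 1 with algebraic multiplicity 2.
Eigenvector v = (1,0); generalized eigenvector w with (A-λI)w=v is (-3,-1).
General solution: e^(t)[C_1·v + C_2·(t·v + w)].

x_1(t) = C_1e^(t) + C_2te^(t) - 3C_2e^(t), x_2(t) = -C_2e^(t)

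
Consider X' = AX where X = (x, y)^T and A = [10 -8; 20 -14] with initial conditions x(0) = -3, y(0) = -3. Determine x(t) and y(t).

Coefficient matrix A = [[10, -8], [20, -14]].
Characteristic polynomial det(A - λI) = λ^2 + 4λ + 20 = 0.
Eigenvalues λ = -2 ± 4i (complex conjugate pair).
For λ=-2+4i: an eigenvector is (1,1) - i(1,2) = (1 - i, 1 - 2i).
A real fundamental pair from Re and Im of e^((-2+4i)t)v: X_1 = e^(-2t)(cos(4t)·(1,1) + sin(4t)·(1,2)), X_2 = e^(-2t)(sin(4t)·(1,1) - cos(4t)·(1,2)).
General solution: K_1X_1 + K_2X_2.
Applying x(0)=-3, y(0)=-3 gives K_1=-3, K_2=0.

x(t) = -3e^(-2t)sin(4t) - 3e^(-2t)cos(4t), y(t) = -6e^(-2t)sin(4t) - 3e^(-2t)cos(4t)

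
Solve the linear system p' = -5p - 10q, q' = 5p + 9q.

p(t) = 3c_1e^(2t)sin(t) + c_1e^(2t)cos(t) + c_2e^(2t)sin(t) - 3c_2e^(2t)cos(t), q(t) = -2c_1e^(2t)sin(t) - c_1e^(2t)cos(t) - c_2e^(2t)sin(t) + 2c_2e^(2t)cos(t)

Coefficient matrix A = [[-5, -10], [5, 9]].
Characteristic polynomial det(A - λI) = λ^2 - 4λ + 5 = 0.
Eigenvalues λ = 2 ± i (complex conjugate pair).
For λ=2+i: an eigenvector is (1,-1) - i(3,-2) = (1 - 3i, -1 + 2i).
A real fundamental pair from Re and Im of e^((2+i)t)v: X_1 = e^(2t)(cos(t)·(1,-1) + sin(t)·(3,-2)), X_2 = e^(2t)(sin(t)·(1,-1) - cos(t)·(3,-2)).
General solution: c_1X_1 + c_2X_2.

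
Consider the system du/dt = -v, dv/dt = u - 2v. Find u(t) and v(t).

Coefficient matrix A = [[0, -1], [1, -2]].
Characteristic polynomial det(A - λI) = λ^2 + 2λ + 1 = 0.
Single eigenvalue λ = -1 with algebraic multiplicity 2.
Eigenvector v = (-1,-1); generalized eigenvector w with (A-λI)w=v is (2,3).
General solution: e^(-t)[K_1·v + K_2·(t·v + w)].

u(t) = -K_1e^(-t) - K_2te^(-t) + 2K_2e^(-t), v(t) = -K_1e^(-t) - K_2te^(-t) + 3K_2e^(-t)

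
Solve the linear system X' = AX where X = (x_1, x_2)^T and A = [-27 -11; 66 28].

x_1(t) = c_1e^(-5t) + c_2e^(6t), x_2(t) = -2c_1e^(-5t) - 3c_2e^(6t)

Coefficient matrix A = [[-27, -11], [66, 28]].
Characteristic polynomial det(A - λI) = λ^2 - λ - 30 = 0.
Eigenvalues λ = -5, 6.
For λ=-5: (A-λI) row 1 is [-22, -11], so an eigenvector is (1, -2).
For λ=6: (A-λI) row 1 is [-33, -11], so an eigenvector is (1, -3).
General solution: c_1e^(-5t)(1,-2) + c_2e^(6t)(1,-3).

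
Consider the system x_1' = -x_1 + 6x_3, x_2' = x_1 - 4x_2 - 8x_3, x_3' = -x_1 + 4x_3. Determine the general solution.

x_1(t) = 3c_2e^(t) + 2c_3e^(2t), x_2(t) = c_1e^(-4t) - c_2e^(t) - c_3e^(2t), x_3(t) = c_2e^(t) + c_3e^(2t)

Coefficient matrix A = [[-1, 0, 6], [1, -4, -8], [-1, 0, 4]].
det(A - λI) = 0 gives eigenvalues λ = -4, 1, 2.
For λ=-4: eigenvector (0,1,0).
For λ=1: eigenvector (3,-1,1).
For λ=2: eigenvector (2,-1,1).
General solution: c_1e^(-4t)(0,1,0) + c_2e^(t)(3,-1,1) + c_3e^(2t)(2,-1,1).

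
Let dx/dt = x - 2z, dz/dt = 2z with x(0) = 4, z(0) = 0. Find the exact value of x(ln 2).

A = [[1,-2],[0,2]]; eigenvalues λ = 2, 1.
Eigenvectors: (2,-1) for λ=2, (1,0) for λ=1.
From the initial condition, c_1 = 0, c_2 = 4.
x(ln 2) = (0)(2^2)(2) + (4)(2^1)(1) = 8.

8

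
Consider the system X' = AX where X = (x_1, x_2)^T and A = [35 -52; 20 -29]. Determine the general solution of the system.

Coefficient matrix A = [[35, -52], [20, -29]].
Characteristic polynomial det(A - λI) = λ^2 - 6λ + 25 = 0.
Eigenvalues λ = 3 ± 4i (complex conjugate pair).
For λ=3+4i: an eigenvector is (-3,-2) - i(2,1) = (-3 - 2i, -2 - i).
A real fundamental pair from Re and Im of e^((3+4i)t)v: X_1 = e^(3t)(cos(4t)·(-3,-2) + sin(4t)·(2,1)), X_2 = e^(3t)(sin(4t)·(-3,-2) - cos(4t)·(2,1)).
General solution: c_1X_1 + c_2X_2.

x_1(t) = 2c_1e^(3t)sin(4t) - 3c_1e^(3t)cos(4t) - 3c_2e^(3t)sin(4t) - 2c_2e^(3t)cos(4t), x_2(t) = c_1e^(3t)sin(4t) - 2c_1e^(3t)cos(4t) - 2c_2e^(3t)sin(4t) - c_2e^(3t)cos(4t)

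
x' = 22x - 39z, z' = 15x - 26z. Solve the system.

x(t) = 3K_1e^(-2t)sin(3t) + 2K_1e^(-2t)cos(3t) + 2K_2e^(-2t)sin(3t) - 3K_2e^(-2t)cos(3t), z(t) = 2K_1e^(-2t)sin(3t) + K_1e^(-2t)cos(3t) + K_2e^(-2t)sin(3t) - 2K_2e^(-2t)cos(3t)

Coefficient matrix A = [[22, -39], [15, -26]].
Characteristic polynomial det(A - λI) = λ^2 + 4λ + 13 = 0.
Eigenvalues λ = -2 ± 3i (complex conjugate pair).
For λ=-2+3i: an eigenvector is (2,1) - i(3,2) = (2 - 3i, 1 - 2i).
A real fundamental pair from Re and Im of e^((-2+3i)t)v: X_1 = e^(-2t)(cos(3t)·(2,1) + sin(3t)·(3,2)), X_2 = e^(-2t)(sin(3t)·(2,1) - cos(3t)·(3,2)).
General solution: K_1X_1 + K_2X_2.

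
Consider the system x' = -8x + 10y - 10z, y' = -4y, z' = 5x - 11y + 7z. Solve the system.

x(t) = -K_1e^(2t) - 2K_2e^(-3t), y(t) = K_3e^(-4t), z(t) = K_1e^(2t) + K_2e^(-3t) + K_3e^(-4t)

Coefficient matrix A = [[-8, 10, -10], [0, -4, 0], [5, -11, 7]].
det(A - λI) = 0 gives eigenvalues λ = 2, -3, -4.
For λ=2: eigenvector (-1,0,1).
For λ=-3: eigenvector (-2,0,1).
For λ=-4: eigenvector (0,1,1).
General solution: K_1e^(2t)(-1,0,1) + K_2e^(-3t)(-2,0,1) + K_3e^(-4t)(0,1,1).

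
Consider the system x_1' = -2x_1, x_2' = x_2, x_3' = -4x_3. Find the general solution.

Coefficient matrix A = [[-2, 0, 0], [0, 1, 0], [0, 0, -4]].
det(A - λI) = 0 gives eigenvalues λ = -2, 1, -4.
For λ=-2: eigenvector (1,0,0).
For λ=1: eigenvector (0,1,0).
For λ=-4: eigenvector (0,0,1).
General solution: C_1e^(-2t)(1,0,0) + C_2e^(t)(0,1,0) + C_3e^(-4t)(0,0,1).

x_1(t) = C_1e^(-2t), x_2(t) = C_2e^(t), x_3(t) = C_3e^(-4t)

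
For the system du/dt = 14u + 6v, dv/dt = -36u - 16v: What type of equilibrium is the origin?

A = [[14,6],[-36,-16]]; det(A-λI) = λ^2 + 2λ - 8.
λ = -4, 2: opposite signs.

saddle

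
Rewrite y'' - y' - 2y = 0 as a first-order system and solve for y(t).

Let x_1 = y, x_2 = y'. Then x_1' = x_2 and x_2' = 2x_1 + x_2.
A = [[0,1],[2,1]]; det(A-λI) = λ^2 - λ - 2.
Eigenvalues λ = 2, -1 with eigenvectors (1,2), (1,-1).

y(t) = C_1e^(2t) + C_2e^(-t)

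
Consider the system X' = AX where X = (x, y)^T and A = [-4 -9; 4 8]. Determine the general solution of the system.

x(t) = -3c_1e^(2t) - 3c_2te^(2t) + 2c_2e^(2t), y(t) = 2c_1e^(2t) + 2c_2te^(2t) - c_2e^(2t)

Coefficient matrix A = [[-4, -9], [4, 8]].
Characteristic polynomial det(A - λI) = λ^2 - 4λ + 4 = 0.
Single eigenvalue λ = 2 with algebraic multiplicity 2.
Eigenvector v = (-3,2); generalized eigenvector w with (A-λI)w=v is (2,-1).
General solution: e^(2t)[c_1·v + c_2·(t·v + w)].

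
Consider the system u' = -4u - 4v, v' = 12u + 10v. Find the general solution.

u(t) = -2K_1e^(2t) + K_2e^(4t), v(t) = 3K_1e^(2t) - 2K_2e^(4t)

Coefficient matrix A = [[-4, -4], [12, 10]].
Characteristic polynomial det(A - λI) = λ^2 - 6λ + 8 = 0.
Eigenvalues λ = 2, 4.
For λ=2: (A-λI) row 1 is [-6, -4], so an eigenvector is (-2, 3).
For λ=4: (A-λI) row 1 is [-8, -4], so an eigenvector is (1, -2).
General solution: K_1e^(2t)(-2,3) + K_2e^(4t)(1,-2).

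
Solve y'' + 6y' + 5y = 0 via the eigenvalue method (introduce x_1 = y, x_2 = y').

Let x_1 = y, x_2 = y'. Then x_1' = x_2 and x_2' = -5x_1 - 6x_2.
A = [[0,1],[-5,-6]]; det(A-λI) = λ^2 + 6λ + 5.
Eigenvalues λ = -5, -1 with eigenvectors (1,-5), (1,-1).

y(t) = C_1e^(-5t) + C_2e^(-t)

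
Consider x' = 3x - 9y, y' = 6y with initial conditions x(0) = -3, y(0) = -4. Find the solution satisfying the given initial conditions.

Coefficient matrix A = [[3, -9], [0, 6]].
Characteristic polynomial det(A - λI) = λ^2 - 9λ + 18 = 0.
Eigenvalues λ = 3, 6.
For λ=3: (A-λI) row 1 is [0, -9], so an eigenvector is (1, 0).
For λ=6: (A-λI) row 1 is [-3, -9], so an eigenvector is (-3, 1).
General solution: C_1e^(3t)(1,0) + C_2e^(6t)(-3,1).
Applying x(0)=-3, y(0)=-4 gives C_1=-15, C_2=-4.

x(t) = 12e^(6t) - 15e^(3t), y(t) = -4e^(6t)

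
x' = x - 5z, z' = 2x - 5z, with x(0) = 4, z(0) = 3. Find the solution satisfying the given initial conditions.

Coefficient matrix A = [[1, -5], [2, -5]].
Characteristic polynomial det(A - λI) = λ^2 + 4λ + 5 = 0.
Eigenvalues λ = -2 ± i (complex conjugate pair).
For λ=-2+i: an eigenvector is (1,1) - i(-2,-1) = (1 + 2i, 1 + i).
A real fundamental pair from Re and Im of e^((-2+i)t)v: X_1 = e^(-2t)(cos(t)·(1,1) + sin(t)·(-2,-1)), X_2 = e^(-2t)(sin(t)·(1,1) - cos(t)·(-2,-1)).
General solution: K_1X_1 + K_2X_2.
Applying x(0)=4, z(0)=3 gives K_1=2, K_2=1.

x(t) = -3e^(-2t)sin(t) + 4e^(-2t)cos(t), z(t) = -e^(-2t)sin(t) + 3e^(-2t)cos(t)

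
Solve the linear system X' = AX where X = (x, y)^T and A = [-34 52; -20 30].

x(t) = -3c_1e^(-2t)sin(4t) + 2c_1e^(-2t)cos(4t) + 2c_2e^(-2t)sin(4t) + 3c_2e^(-2t)cos(4t), y(t) = -2c_1e^(-2t)sin(4t) + c_1e^(-2t)cos(4t) + c_2e^(-2t)sin(4t) + 2c_2e^(-2t)cos(4t)

Coefficient matrix A = [[-34, 52], [-20, 30]].
Characteristic polynomial det(A - λI) = λ^2 + 4λ + 20 = 0.
Eigenvalues λ = -2 ± 4i (complex conjugate pair).
For λ=-2+4i: an eigenvector is (2,1) - i(-3,-2) = (2 + 3i, 1 + 2i).
A real fundamental pair from Re and Im of e^((-2+4i)t)v: X_1 = e^(-2t)(cos(4t)·(2,1) + sin(4t)·(-3,-2)), X_2 = e^(-2t)(sin(4t)·(2,1) - cos(4t)·(-3,-2)).
General solution: c_1X_1 + c_2X_2.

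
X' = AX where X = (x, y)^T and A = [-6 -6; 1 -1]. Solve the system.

x(t) = -3K_1e^(-4t) + 2K_2e^(-3t), y(t) = K_1e^(-4t) - K_2e^(-3t)

Coefficient matrix A = [[-6, -6], [1, -1]].
Characteristic polynomial det(A - λI) = λ^2 + 7λ + 12 = 0.
Eigenvalues λ = -4, -3.
For λ=-4: (A-λI) row 1 is [-2, -6], so an eigenvector is (-3, 1).
For λ=-3: (A-λI) row 1 is [-3, -6], so an eigenvector is (2, -1).
General solution: K_1e^(-4t)(-3,1) + K_2e^(-3t)(2,-1).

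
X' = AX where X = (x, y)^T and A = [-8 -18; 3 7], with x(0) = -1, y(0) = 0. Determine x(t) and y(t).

x(t) = 2e^(t) - 3e^(-2t), y(t) = -e^(t) + e^(-2t)

Coefficient matrix A = [[-8, -18], [3, 7]].
Characteristic polynomial det(A - λI) = λ^2 + λ - 2 = 0.
Eigenvalues λ = 1, -2.
For λ=1: (A-λI) row 1 is [-9, -18], so an eigenvector is (-2, 1).
For λ=-2: (A-λI) row 1 is [-6, -18], so an eigenvector is (3, -1).
General solution: K_1e^(t)(-2,1) + K_2e^(-2t)(3,-1).
Applying x(0)=-1, y(0)=0 gives K_1=-1, K_2=-1.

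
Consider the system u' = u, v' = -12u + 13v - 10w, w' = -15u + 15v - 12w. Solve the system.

Coefficient matrix A = [[1, 0, 0], [-12, 13, -10], [-15, 15, -12]].
det(A - λI) = 0 gives eigenvalues λ = -2, 3, 1.
For λ=-2: eigenvector (0,2,3).
For λ=3: eigenvector (0,1,1).
For λ=1: eigenvector (1,1,0).
General solution: K_1e^(-2t)(0,2,3) + K_2e^(3t)(0,1,1) + K_3e^(t)(1,1,0).

u(t) = K_3e^(t), v(t) = 2K_1e^(-2t) + K_2e^(3t) + K_3e^(t), w(t) = 3K_1e^(-2t) + K_2e^(3t)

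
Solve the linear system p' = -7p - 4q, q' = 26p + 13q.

Coefficient matrix A = [[-7, -4], [26, 13]].
Characteristic polynomial det(A - λI) = λ^2 - 6λ + 13 = 0.
Eigenvalues λ = 3 ± 2i (complex conjugate pair).
For λ=3+2i: an eigenvector is (1,-2) - i(-1,3) = (1 + i, -2 - 3i).
A real fundamental pair from Re and Im of e^((3+2i)t)v: X_1 = e^(3t)(cos(2t)·(1,-2) + sin(2t)·(-1,3)), X_2 = e^(3t)(sin(2t)·(1,-2) - cos(2t)·(-1,3)).
General solution: K_1X_1 + K_2X_2.

p(t) = -K_1e^(3t)sin(2t) + K_1e^(3t)cos(2t) + K_2e^(3t)sin(2t) + K_2e^(3t)cos(2t), q(t) = 3K_1e^(3t)sin(2t) - 2K_1e^(3t)cos(2t) - 2K_2e^(3t)sin(2t) - 3K_2e^(3t)cos(2t)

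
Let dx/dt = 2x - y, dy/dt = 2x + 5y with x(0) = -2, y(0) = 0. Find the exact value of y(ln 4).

A = [[2,-1],[2,5]]; eigenvalues λ = 3, 4.
Eigenvectors: (1,-1) for λ=3, (1,-2) for λ=4.
From the initial condition, c_1 = -4, c_2 = 2.
y(ln 4) = (-4)(4^3)(-1) + (2)(4^4)(-2) = -768.

-768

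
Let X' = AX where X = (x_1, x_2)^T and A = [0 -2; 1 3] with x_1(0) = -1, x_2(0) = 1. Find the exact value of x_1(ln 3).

-9

A = [[0,-2],[1,3]]; eigenvalues λ = 1, 2.
Eigenvectors: (2,-1) for λ=1, (-1,1) for λ=2.
From the initial condition, c_1 = 0, c_2 = 1.
x_1(ln 3) = (0)(3^1)(2) + (1)(3^2)(-1) = -9.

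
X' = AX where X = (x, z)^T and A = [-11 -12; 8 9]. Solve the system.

x(t) = -K_1e^(t) - 3K_2e^(-3t), z(t) = K_1e^(t) + 2K_2e^(-3t)

Coefficient matrix A = [[-11, -12], [8, 9]].
Characteristic polynomial det(A - λI) = λ^2 + 2λ - 3 = 0.
Eigenvalues λ = 1, -3.
For λ=1: (A-λI) row 1 is [-12, -12], so an eigenvector is (-1, 1).
For λ=-3: (A-λI) row 1 is [-8, -12], so an eigenvector is (-3, 2).
General solution: K_1e^(t)(-1,1) + K_2e^(-3t)(-3,2).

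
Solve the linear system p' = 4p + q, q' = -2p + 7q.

p(t) = -C_1e^(5t) + C_2e^(6t), q(t) = -C_1e^(5t) + 2C_2e^(6t)

Coefficient matrix A = [[4, 1], [-2, 7]].
Characteristic polynomial det(A - λI) = λ^2 - 11λ + 30 = 0.
Eigenvalues λ = 5, 6.
For λ=5: (A-λI) row 1 is [-1, 1], so an eigenvector is (-1, -1).
For λ=6: (A-λI) row 1 is [-2, 1], so an eigenvector is (1, 2).
General solution: C_1e^(5t)(-1,-1) + C_2e^(6t)(1,2).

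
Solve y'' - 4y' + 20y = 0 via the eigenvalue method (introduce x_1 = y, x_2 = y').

y(t) = C_1e^(2t)cos(4t) + C_2e^(2t)sin(4t)

Let x_1 = y, x_2 = y'. Then x_1' = x_2 and x_2' = -20x_1 + 4x_2.
A = [[0,1],[-20,4]]; det(A-λI) = λ^2 - 4λ + 20.
Eigenvalues λ = 2 ± 4i.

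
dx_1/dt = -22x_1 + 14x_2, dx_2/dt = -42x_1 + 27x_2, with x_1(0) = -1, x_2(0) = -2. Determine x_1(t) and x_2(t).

x_1(t) = -e^(6t), x_2(t) = -2e^(6t)

Coefficient matrix A = [[-22, 14], [-42, 27]].
Characteristic polynomial det(A - λI) = λ^2 - 5λ - 6 = 0.
Eigenvalues λ = -1, 6.
For λ=-1: (A-λI) row 1 is [-21, 14], so an eigenvector is (2, 3).
For λ=6: (A-λI) row 1 is [-28, 14], so an eigenvector is (-1, -2).
General solution: C_1e^(-t)(2,3) + C_2e^(6t)(-1,-2).
Applying x_1(0)=-1, x_2(0)=-2 gives C_1=0, C_2=1.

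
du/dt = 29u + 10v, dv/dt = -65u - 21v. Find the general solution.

Coefficient matrix A = [[29, 10], [-65, -21]].
Characteristic polynomial det(A - λI) = λ^2 - 8λ + 41 = 0.
Eigenvalues λ = 4 ± 5i (complex conjugate pair).
For λ=4+5i: an eigenvector is (-1,2) - i(-1,3) = (-1 + i, 2 - 3i).
A real fundamental pair from Re and Im of e^((4+5i)t)v: X_1 = e^(4t)(cos(5t)·(-1,2) + sin(5t)·(-1,3)), X_2 = e^(4t)(sin(5t)·(-1,2) - cos(5t)·(-1,3)).
General solution: K_1X_1 + K_2X_2.

u(t) = -K_1e^(4t)sin(5t) - K_1e^(4t)cos(5t) - K_2e^(4t)sin(5t) + K_2e^(4t)cos(5t), v(t) = 3K_1e^(4t)sin(5t) + 2K_1e^(4t)cos(5t) + 2K_2e^(4t)sin(5t) - 3K_2e^(4t)cos(5t)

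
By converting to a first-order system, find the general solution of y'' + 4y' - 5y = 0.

y(t) = K_1e^(t) + K_2e^(-5t)

Let x_1 = y, x_2 = y'. Then x_1' = x_2 and x_2' = 5x_1 - 4x_2.
A = [[0,1],[5,-4]]; det(A-λI) = λ^2 + 4λ - 5.
Eigenvalues λ = 1, -5 with eigenvectors (1,1), (1,-5).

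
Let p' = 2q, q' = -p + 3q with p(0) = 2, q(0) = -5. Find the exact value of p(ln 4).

A = [[0,2],[-1,3]]; eigenvalues λ = 1, 2.
Eigenvectors: (-2,-1) for λ=1, (1,1) for λ=2.
From the initial condition, c_1 = -7, c_2 = -12.
p(ln 4) = (-7)(4^1)(-2) + (-12)(4^2)(1) = -136.

-136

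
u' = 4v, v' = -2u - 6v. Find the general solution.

Coefficient matrix A = [[0, 4], [-2, -6]].
Characteristic polynomial det(A - λI) = λ^2 + 6λ + 8 = 0.
Eigenvalues λ = -2, -4.
For λ=-2: (A-λI) row 1 is [2, 4], so an eigenvector is (-2, 1).
For λ=-4: (A-λI) row 1 is [4, 4], so an eigenvector is (-1, 1).
General solution: C_1e^(-2t)(-2,1) + C_2e^(-4t)(-1,1).

u(t) = -2C_1e^(-2t) - C_2e^(-4t), v(t) = C_1e^(-2t) + C_2e^(-4t)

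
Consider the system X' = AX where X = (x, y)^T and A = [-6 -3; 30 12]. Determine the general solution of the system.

Coefficient matrix A = [[-6, -3], [30, 12]].
Characteristic polynomial det(A - λI) = λ^2 - 6λ + 18 = 0.
Eigenvalues λ = 3 ± 3i (complex conjugate pair).
For λ=3+3i: an eigenvector is (-1,3) - i(0,-1) = (-1, 3 + i).
A real fundamental pair from Re and Im of e^((3+3i)t)v: X_1 = e^(3t)(cos(3t)·(-1,3) + sin(3t)·(0,-1)), X_2 = e^(3t)(sin(3t)·(-1,3) - cos(3t)·(0,-1)).
General solution: K_1X_1 + K_2X_2.

x(t) = -K_1e^(3t)cos(3t) - K_2e^(3t)sin(3t), y(t) = -K_1e^(3t)sin(3t) + 3K_1e^(3t)cos(3t) + 3K_2e^(3t)sin(3t) + K_2e^(3t)cos(3t)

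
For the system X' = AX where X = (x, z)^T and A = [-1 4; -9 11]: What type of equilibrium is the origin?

unstable improper node

A = [[-1,4],[-9,11]]; det(A-λI) = λ^2 - 10λ + 25.
repeated λ = 5 with a single eigenvector.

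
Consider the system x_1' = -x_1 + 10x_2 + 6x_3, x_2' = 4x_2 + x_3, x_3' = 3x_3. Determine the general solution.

Coefficient matrix A = [[-1, 10, 6], [0, 4, 1], [0, 0, 3]].
det(A - λI) = 0 gives eigenvalues λ = 3, 4, -1.
For λ=3: eigenvector (-1,-1,1).
For λ=4: eigenvector (2,1,0).
For λ=-1: eigenvector (1,0,0).
General solution: K_1e^(3t)(-1,-1,1) + K_2e^(4t)(2,1,0) + K_3e^(-t)(1,0,0).

x_1(t) = -K_1e^(3t) + 2K_2e^(4t) + K_3e^(-t), x_2(t) = -K_1e^(3t) + K_2e^(4t), x_3(t) = K_1e^(3t)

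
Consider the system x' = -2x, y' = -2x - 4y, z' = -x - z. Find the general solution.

x(t) = -C_2e^(-2t), y(t) = C_1e^(-4t) + C_2e^(-2t), z(t) = -C_2e^(-2t) + C_3e^(-t)

Coefficient matrix A = [[-2, 0, 0], [-2, -4, 0], [-1, 0, -1]].
det(A - λI) = 0 gives eigenvalues λ = -4, -2, -1.
For λ=-4: eigenvector (0,1,0).
For λ=-2: eigenvector (-1,1,-1).
For λ=-1: eigenvector (0,0,1).
General solution: C_1e^(-4t)(0,1,0) + C_2e^(-2t)(-1,1,-1) + C_3e^(-t)(0,0,1).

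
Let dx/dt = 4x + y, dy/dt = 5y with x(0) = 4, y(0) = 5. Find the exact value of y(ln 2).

A = [[4,1],[0,5]]; eigenvalues λ = 4, 5.
Eigenvectors: (1,0) for λ=4, (-1,-1) for λ=5.
From the initial condition, c_1 = -1, c_2 = -5.
y(ln 2) = (-1)(2^4)(0) + (-5)(2^5)(-1) = 160.

160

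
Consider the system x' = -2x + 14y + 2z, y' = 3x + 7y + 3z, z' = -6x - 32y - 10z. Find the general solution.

x(t) = C_1e^(-4t) - 4C_2e^(-2t) - 2C_3e^(t), y(t) = -C_2e^(-2t) - C_3e^(t), z(t) = -C_1e^(-4t) + 7C_2e^(-2t) + 4C_3e^(t)

Coefficient matrix A = [[-2, 14, 2], [3, 7, 3], [-6, -32, -10]].
det(A - λI) = 0 gives eigenvalues λ = -4, -2, 1.
For λ=-4: eigenvector (1,0,-1).
For λ=-2: eigenvector (-4,-1,7).
For λ=1: eigenvector (-2,-1,4).
General solution: C_1e^(-4t)(1,0,-1) + C_2e^(-2t)(-4,-1,7) + C_3e^(t)(-2,-1,4).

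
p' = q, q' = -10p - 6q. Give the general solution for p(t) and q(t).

Coefficient matrix A = [[0, 1], [-10, -6]].
Characteristic polynomial det(A - λI) = λ^2 + 6λ + 10 = 0.
Eigenvalues λ = -3 ± i (complex conjugate pair).
For λ=-3+i: an eigenvector is (0,1) - i(1,-3) = (0 - i, 1 + 3i).
A real fundamental pair from Re and Im of e^((-3+i)t)v: X_1 = e^(-3t)(cos(t)·(0,1) + sin(t)·(1,-3)), X_2 = e^(-3t)(sin(t)·(0,1) - cos(t)·(1,-3)).
General solution: C_1X_1 + C_2X_2.

p(t) = C_1e^(-3t)sin(t) - C_2e^(-3t)cos(t), q(t) = -3C_1e^(-3t)sin(t) + C_1e^(-3t)cos(t) + C_2e^(-3t)sin(t) + 3C_2e^(-3t)cos(t)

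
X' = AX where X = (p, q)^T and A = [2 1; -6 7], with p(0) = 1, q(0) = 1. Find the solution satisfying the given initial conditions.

p(t) = -e^(5t) + 2e^(4t), q(t) = -3e^(5t) + 4e^(4t)

Coefficient matrix A = [[2, 1], [-6, 7]].
Characteristic polynomial det(A - λI) = λ^2 - 9λ + 20 = 0.
Eigenvalues λ = 4, 5.
For λ=4: (A-λI) row 1 is [-2, 1], so an eigenvector is (1, 2).
For λ=5: (A-λI) row 1 is [-3, 1], so an eigenvector is (-1, -3).
General solution: c_1e^(4t)(1,2) + c_2e^(5t)(-1,-3).
Applying p(0)=1, q(0)=1 gives c_1=2, c_2=1.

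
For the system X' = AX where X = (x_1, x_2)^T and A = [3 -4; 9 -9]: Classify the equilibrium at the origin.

A = [[3,-4],[9,-9]]; det(A-λI) = λ^2 + 6λ + 9.
repeated λ = -3 with a single eigenvector.

stable improper node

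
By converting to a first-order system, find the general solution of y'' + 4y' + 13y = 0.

Let x_1 = y, x_2 = y'. Then x_1' = x_2 and x_2' = -13x_1 - 4x_2.
A = [[0,1],[-13,-4]]; det(A-λI) = λ^2 + 4λ + 13.
Eigenvalues λ = -2 ± 3i.

y(t) = K_1e^(-2t)cos(3t) + K_2e^(-2t)sin(3t)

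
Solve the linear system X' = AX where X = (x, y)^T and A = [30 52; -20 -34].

x(t) = -2C_1e^(-2t)sin(4t) + 3C_1e^(-2t)cos(4t) + 3C_2e^(-2t)sin(4t) + 2C_2e^(-2t)cos(4t), y(t) = C_1e^(-2t)sin(4t) - 2C_1e^(-2t)cos(4t) - 2C_2e^(-2t)sin(4t) - C_2e^(-2t)cos(4t)

Coefficient matrix A = [[30, 52], [-20, -34]].
Characteristic polynomial det(A - λI) = λ^2 + 4λ + 20 = 0.
Eigenvalues λ = -2 ± 4i (complex conjugate pair).
For λ=-2+4i: an eigenvector is (3,-2) - i(-2,1) = (3 + 2i, -2 - i).
A real fundamental pair from Re and Im of e^((-2+4i)t)v: X_1 = e^(-2t)(cos(4t)·(3,-2) + sin(4t)·(-2,1)), X_2 = e^(-2t)(sin(4t)·(3,-2) - cos(4t)·(-2,1)).
General solution: C_1X_1 + C_2X_2.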